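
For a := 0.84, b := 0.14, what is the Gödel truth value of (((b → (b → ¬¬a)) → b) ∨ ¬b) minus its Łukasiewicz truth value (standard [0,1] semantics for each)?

Gödel evaluation:
  ¬a: Gödel ¬ of 0.84 = 0 (operand ≠ 0)
  ¬¬a: Gödel ¬ of 0 = 1 (operand is 0)
  (b → ¬¬a): 0.14 ≤ 1, so result = 1
  (b → (b → ¬¬a)): 0.14 ≤ 1, so result = 1
  ((b → (b → ¬¬a)) → b): 1 > 0.14, so result = 0.14
  ¬b: Gödel ¬ of 0.14 = 0 (operand ≠ 0)
  (((b → (b → ¬¬a)) → b) ∨ ¬b) = max(0.14, 0) = 0.14
  Gödel value = 0.14
Łukasiewicz evaluation:
  ¬a: Łukasiewicz ¬ gives 1 − 0.84 = 0.16
  ¬¬a: Łukasiewicz ¬ gives 1 − 0.16 = 0.84
  (b → ¬¬a): min(1, 1 − 0.14 + 0.84) = 1
  (b → (b → ¬¬a)): min(1, 1 − 0.14 + 1) = 1
  ((b → (b → ¬¬a)) → b): min(1, 1 − 1 + 0.14) = 0.14
  ¬b: Łukasiewicz ¬ gives 1 − 0.14 = 0.86
  (((b → (b → ¬¬a)) → b) ∨ ¬b) = max(0.14, 0.86) = 0.86
  Łukasiewicz value = 0.86
Difference: 0.14 − 0.86 = -0.72

-0.72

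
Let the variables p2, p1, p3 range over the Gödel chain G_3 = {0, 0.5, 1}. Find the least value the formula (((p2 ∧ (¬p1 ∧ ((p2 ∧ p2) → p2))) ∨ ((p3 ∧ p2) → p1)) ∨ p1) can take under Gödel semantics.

0.50

The minimum is attained at p2 = 0.5, p1 = 0, p3 = 0.5:
  ¬p1: Gödel ¬ of 0 = 1 (operand is 0)
  (p2 ∧ p2) = min(0.5, 0.5) = 0.5
  ((p2 ∧ p2) → p2): 0.5 ≤ 0.5, so result = 1
  (¬p1 ∧ ((p2 ∧ p2) → p2)) = min(1, 1) = 1
  (p2 ∧ (¬p1 ∧ ((p2 ∧ p2) → p2))) = min(0.5, 1) = 0.5
  (p3 ∧ p2) = min(0.5, 0.5) = 0.5
  ((p3 ∧ p2) → p1): 0.5 > 0, so result = 0
  ((p2 ∧ (¬p1 ∧ ((p2 ∧ p2) → p2))) ∨ ((p3 ∧ p2) → p1)) = max(0.5, 0) = 0.5
  (((p2 ∧ (¬p1 ∧ ((p2 ∧ p2) → p2))) ∨ ((p3 ∧ p2) → p1)) ∨ p1) = max(0.5, 0) = 0.5
Checking all 27 assignments confirms none give a value below 0.50.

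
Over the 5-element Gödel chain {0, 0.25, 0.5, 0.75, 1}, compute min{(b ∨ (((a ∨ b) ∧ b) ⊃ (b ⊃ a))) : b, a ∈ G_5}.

0.25

The minimum is attained at b = 0.25, a = 0:
  (a ∨ b) = max(0, 0.25) = 0.25
  ((a ∨ b) ∧ b) = min(0.25, 0.25) = 0.25
  (b ⊃ a): 0.25 > 0, so result = 0
  (((a ∨ b) ∧ b) ⊃ (b ⊃ a)): 0.25 > 0, so result = 0
  (b ∨ (((a ∨ b) ∧ b) ⊃ (b ⊃ a))) = max(0.25, 0) = 0.25
Checking all 25 assignments confirms none give a value below 0.25.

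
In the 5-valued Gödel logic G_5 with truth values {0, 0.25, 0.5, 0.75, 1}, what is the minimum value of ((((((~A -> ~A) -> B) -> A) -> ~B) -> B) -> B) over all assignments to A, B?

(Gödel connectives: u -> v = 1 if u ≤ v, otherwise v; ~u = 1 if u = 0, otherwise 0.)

The minimum is attained at A = 0.25, B = 0.25:
  ~A: Gödel ¬ of 0.25 = 0 (operand ≠ 0)
  ~A: Gödel ¬ of 0.25 = 0 (operand ≠ 0)
  (~A -> ~A): 0 ≤ 0, so result = 1
  ((~A -> ~A) -> B): 1 > 0.25, so result = 0.25
  (((~A -> ~A) -> B) -> A): 0.25 ≤ 0.25, so result = 1
  ~B: Gödel ¬ of 0.25 = 0 (operand ≠ 0)
  ((((~A -> ~A) -> B) -> A) -> ~B): 1 > 0, so result = 0
  (((((~A -> ~A) -> B) -> A) -> ~B) -> B): 0 ≤ 0.25, so result = 1
  ((((((~A -> ~A) -> B) -> A) -> ~B) -> B) -> B): 1 > 0.25, so result = 0.25
Checking all 25 assignments confirms none give a value below 0.25.

0.25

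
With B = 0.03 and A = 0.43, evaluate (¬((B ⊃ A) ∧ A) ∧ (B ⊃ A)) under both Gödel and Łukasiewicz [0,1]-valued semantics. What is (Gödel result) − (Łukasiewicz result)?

Gödel evaluation:
  (B ⊃ A): 0.03 ≤ 0.43, so result = 1
  ((B ⊃ A) ∧ A) = min(1, 0.43) = 0.43
  ¬((B ⊃ A) ∧ A): Gödel ¬ of 0.43 = 0 (operand ≠ 0)
  (B ⊃ A): 0.03 ≤ 0.43, so result = 1
  (¬((B ⊃ A) ∧ A) ∧ (B ⊃ A)) = min(0, 1) = 0
  Gödel value = 0
Łukasiewicz evaluation:
  (B ⊃ A): min(1, 1 − 0.03 + 0.43) = 1
  ((B ⊃ A) ∧ A) = min(1, 0.43) = 0.43
  ¬((B ⊃ A) ∧ A): Łukasiewicz ¬ gives 1 − 0.43 = 0.57
  (B ⊃ A): min(1, 1 − 0.03 + 0.43) = 1
  (¬((B ⊃ A) ∧ A) ∧ (B ⊃ A)) = min(0.57, 1) = 0.57
  Łukasiewicz value = 0.57
Difference: 0 − 0.57 = -0.57

-0.57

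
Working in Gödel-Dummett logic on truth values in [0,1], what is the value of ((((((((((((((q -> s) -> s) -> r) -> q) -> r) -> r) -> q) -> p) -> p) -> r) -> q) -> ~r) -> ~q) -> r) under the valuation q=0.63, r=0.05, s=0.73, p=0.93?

(q -> s): 0.63 ≤ 0.73, so result = 1
((q -> s) -> s): 1 > 0.73, so result = 0.73
(((q -> s) -> s) -> r): 0.73 > 0.05, so result = 0.05
((((q -> s) -> s) -> r) -> q): 0.05 ≤ 0.63, so result = 1
(((((q -> s) -> s) -> r) -> q) -> r): 1 > 0.05, so result = 0.05
((((((q -> s) -> s) -> r) -> q) -> r) -> r): 0.05 ≤ 0.05, so result = 1
(((((((q -> s) -> s) -> r) -> q) -> r) -> r) -> q): 1 > 0.63, so result = 0.63
((((((((q -> s) -> s) -> r) -> q) -> r) -> r) -> q) -> p): 0.63 ≤ 0.93, so result = 1
(((((((((q -> s) -> s) -> r) -> q) -> r) -> r) -> q) -> p) -> p): 1 > 0.93, so result = 0.93
((((((((((q -> s) -> s) -> r) -> q) -> r) -> r) -> q) -> p) -> p) -> r): 0.93 > 0.05, so result = 0.05
(((((((((((q -> s) -> s) -> r) -> q) -> r) -> r) -> q) -> p) -> p) -> r) -> q): 0.05 ≤ 0.63, so result = 1
~r: Gödel ¬ of 0.05 = 0 (operand ≠ 0)
((((((((((((q -> s) -> s) -> r) -> q) -> r) -> r) -> q) -> p) -> p) -> r) -> q) -> ~r): 1 > 0, so result = 0
~q: Gödel ¬ of 0.63 = 0 (operand ≠ 0)
(((((((((((((q -> s) -> s) -> r) -> q) -> r) -> r) -> q) -> p) -> p) -> r) -> q) -> ~r) -> ~q): 0 ≤ 0, so result = 1
((((((((((((((q -> s) -> s) -> r) -> q) -> r) -> r) -> q) -> p) -> p) -> r) -> q) -> ~r) -> ~q) -> r): 1 > 0.05, so result = 0.05

0.05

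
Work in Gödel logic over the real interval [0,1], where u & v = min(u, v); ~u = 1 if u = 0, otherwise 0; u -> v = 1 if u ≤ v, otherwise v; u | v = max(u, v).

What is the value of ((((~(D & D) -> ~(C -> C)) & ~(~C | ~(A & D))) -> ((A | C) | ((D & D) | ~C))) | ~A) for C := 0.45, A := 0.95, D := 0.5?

0.95

(D & D) = min(0.5, 0.5) = 0.5
~(D & D): Gödel ¬ of 0.5 = 0 (operand ≠ 0)
(C -> C): 0.45 ≤ 0.45, so result = 1
~(C -> C): Gödel ¬ of 1 = 0 (operand ≠ 0)
(~(D & D) -> ~(C -> C)): 0 ≤ 0, so result = 1
~C: Gödel ¬ of 0.45 = 0 (operand ≠ 0)
(A & D) = min(0.95, 0.5) = 0.5
~(A & D): Gödel ¬ of 0.5 = 0 (operand ≠ 0)
(~C | ~(A & D)) = max(0, 0) = 0
~(~C | ~(A & D)): Gödel ¬ of 0 = 1 (operand is 0)
((~(D & D) -> ~(C -> C)) & ~(~C | ~(A & D))) = min(1, 1) = 1
(A | C) = max(0.95, 0.45) = 0.95
(D & D) = min(0.5, 0.5) = 0.5
~C: Gödel ¬ of 0.45 = 0 (operand ≠ 0)
((D & D) | ~C) = max(0.5, 0) = 0.5
((A | C) | ((D & D) | ~C)) = max(0.95, 0.5) = 0.95
(((~(D & D) -> ~(C -> C)) & ~(~C | ~(A & D))) -> ((A | C) | ((D & D) | ~C))): 1 > 0.95, so result = 0.95
~A: Gödel ¬ of 0.95 = 0 (operand ≠ 0)
((((~(D & D) -> ~(C -> C)) & ~(~C | ~(A & D))) -> ((A | C) | ((D & D) | ~C))) | ~A) = max(0.95, 0) = 0.95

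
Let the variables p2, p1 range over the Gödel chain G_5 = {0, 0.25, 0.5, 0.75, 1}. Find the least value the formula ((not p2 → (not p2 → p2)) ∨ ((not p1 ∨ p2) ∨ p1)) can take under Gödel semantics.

The minimum is attained at p2 = 0, p1 = 0.25:
  not p2: Gödel ¬ of 0 = 1 (operand is 0)
  not p2: Gödel ¬ of 0 = 1 (operand is 0)
  (not p2 → p2): 1 > 0, so result = 0
  (not p2 → (not p2 → p2)): 1 > 0, so result = 0
  not p1: Gödel ¬ of 0.25 = 0 (operand ≠ 0)
  (not p1 ∨ p2) = max(0, 0) = 0
  ((not p1 ∨ p2) ∨ p1) = max(0, 0.25) = 0.25
  ((not p2 → (not p2 → p2)) ∨ ((not p1 ∨ p2) ∨ p1)) = max(0, 0.25) = 0.25
Checking all 25 assignments confirms none give a value below 0.25.

0.25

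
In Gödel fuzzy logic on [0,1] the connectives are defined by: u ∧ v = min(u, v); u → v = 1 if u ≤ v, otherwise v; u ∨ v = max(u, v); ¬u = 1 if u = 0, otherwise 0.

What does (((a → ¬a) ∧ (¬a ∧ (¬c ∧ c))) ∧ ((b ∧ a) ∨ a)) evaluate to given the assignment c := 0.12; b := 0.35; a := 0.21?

¬a: Gödel ¬ of 0.21 = 0 (operand ≠ 0)
(a → ¬a): 0.21 > 0, so result = 0
¬a: Gödel ¬ of 0.21 = 0 (operand ≠ 0)
¬c: Gödel ¬ of 0.12 = 0 (operand ≠ 0)
(¬c ∧ c) = min(0, 0.12) = 0
(¬a ∧ (¬c ∧ c)) = min(0, 0) = 0
((a → ¬a) ∧ (¬a ∧ (¬c ∧ c))) = min(0, 0) = 0
(b ∧ a) = min(0.35, 0.21) = 0.21
((b ∧ a) ∨ a) = max(0.21, 0.21) = 0.21
(((a → ¬a) ∧ (¬a ∧ (¬c ∧ c))) ∧ ((b ∧ a) ∨ a)) = min(0, 0.21) = 0

0.00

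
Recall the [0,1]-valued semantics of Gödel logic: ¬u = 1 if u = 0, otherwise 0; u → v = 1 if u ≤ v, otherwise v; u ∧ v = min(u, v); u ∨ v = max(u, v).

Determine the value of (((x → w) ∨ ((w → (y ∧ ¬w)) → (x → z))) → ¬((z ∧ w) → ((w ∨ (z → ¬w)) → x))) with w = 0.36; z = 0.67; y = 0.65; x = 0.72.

0.00

(x → w): 0.72 > 0.36, so result = 0.36
¬w: Gödel ¬ of 0.36 = 0 (operand ≠ 0)
(y ∧ ¬w) = min(0.65, 0) = 0
(w → (y ∧ ¬w)): 0.36 > 0, so result = 0
(x → z): 0.72 > 0.67, so result = 0.67
((w → (y ∧ ¬w)) → (x → z)): 0 ≤ 0.67, so result = 1
((x → w) ∨ ((w → (y ∧ ¬w)) → (x → z))) = max(0.36, 1) = 1
(z ∧ w) = min(0.67, 0.36) = 0.36
¬w: Gödel ¬ of 0.36 = 0 (operand ≠ 0)
(z → ¬w): 0.67 > 0, so result = 0
(w ∨ (z → ¬w)) = max(0.36, 0) = 0.36
((w ∨ (z → ¬w)) → x): 0.36 ≤ 0.72, so result = 1
((z ∧ w) → ((w ∨ (z → ¬w)) → x)): 0.36 ≤ 1, so result = 1
¬((z ∧ w) → ((w ∨ (z → ¬w)) → x)): Gödel ¬ of 1 = 0 (operand ≠ 0)
(((x → w) ∨ ((w → (y ∧ ¬w)) → (x → z))) → ¬((z ∧ w) → ((w ∨ (z → ¬w)) → x))): 1 > 0, so result = 0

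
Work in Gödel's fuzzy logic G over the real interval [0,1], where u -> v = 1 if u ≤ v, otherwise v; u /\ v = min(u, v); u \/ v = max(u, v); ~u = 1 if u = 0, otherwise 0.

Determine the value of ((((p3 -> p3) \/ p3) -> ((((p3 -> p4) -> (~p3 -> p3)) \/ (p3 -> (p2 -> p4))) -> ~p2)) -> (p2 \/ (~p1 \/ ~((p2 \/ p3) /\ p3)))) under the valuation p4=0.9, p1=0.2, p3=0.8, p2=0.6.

1.00

(p3 -> p3): 0.8 ≤ 0.8, so result = 1
((p3 -> p3) \/ p3) = max(1, 0.8) = 1
(p3 -> p4): 0.8 ≤ 0.9, so result = 1
~p3: Gödel ¬ of 0.8 = 0 (operand ≠ 0)
(~p3 -> p3): 0 ≤ 0.8, so result = 1
((p3 -> p4) -> (~p3 -> p3)): 1 ≤ 1, so result = 1
(p2 -> p4): 0.6 ≤ 0.9, so result = 1
(p3 -> (p2 -> p4)): 0.8 ≤ 1, so result = 1
(((p3 -> p4) -> (~p3 -> p3)) \/ (p3 -> (p2 -> p4))) = max(1, 1) = 1
~p2: Gödel ¬ of 0.6 = 0 (operand ≠ 0)
((((p3 -> p4) -> (~p3 -> p3)) \/ (p3 -> (p2 -> p4))) -> ~p2): 1 > 0, so result = 0
(((p3 -> p3) \/ p3) -> ((((p3 -> p4) -> (~p3 -> p3)) \/ (p3 -> (p2 -> p4))) -> ~p2)): 1 > 0, so result = 0
~p1: Gödel ¬ of 0.2 = 0 (operand ≠ 0)
(p2 \/ p3) = max(0.6, 0.8) = 0.8
((p2 \/ p3) /\ p3) = min(0.8, 0.8) = 0.8
~((p2 \/ p3) /\ p3): Gödel ¬ of 0.8 = 0 (operand ≠ 0)
(~p1 \/ ~((p2 \/ p3) /\ p3)) = max(0, 0) = 0
(p2 \/ (~p1 \/ ~((p2 \/ p3) /\ p3))) = max(0.6, 0) = 0.6
((((p3 -> p3) \/ p3) -> ((((p3 -> p4) -> (~p3 -> p3)) \/ (p3 -> (p2 -> p4))) -> ~p2)) -> (p2 \/ (~p1 \/ ~((p2 \/ p3) /\ p3)))): 0 ≤ 0.6, so result = 1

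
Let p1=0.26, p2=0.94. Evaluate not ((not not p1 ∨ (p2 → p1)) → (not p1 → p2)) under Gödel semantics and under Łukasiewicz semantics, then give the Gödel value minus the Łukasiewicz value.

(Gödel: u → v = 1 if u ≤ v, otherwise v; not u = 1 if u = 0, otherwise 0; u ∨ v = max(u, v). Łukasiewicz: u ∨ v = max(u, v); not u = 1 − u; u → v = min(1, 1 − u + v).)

Gödel evaluation:
  not p1: Gödel ¬ of 0.26 = 0 (operand ≠ 0)
  not not p1: Gödel ¬ of 0 = 1 (operand is 0)
  (p2 → p1): 0.94 > 0.26, so result = 0.26
  (not not p1 ∨ (p2 → p1)) = max(1, 0.26) = 1
  not p1: Gödel ¬ of 0.26 = 0 (operand ≠ 0)
  (not p1 → p2): 0 ≤ 0.94, so result = 1
  ((not not p1 ∨ (p2 → p1)) → (not p1 → p2)): 1 ≤ 1, so result = 1
  not ((not not p1 ∨ (p2 → p1)) → (not p1 → p2)): Gödel ¬ of 1 = 0 (operand ≠ 0)
  Gödel value = 0
Łukasiewicz evaluation:
  not p1: Łukasiewicz ¬ gives 1 − 0.26 = 0.74
  not not p1: Łukasiewicz ¬ gives 1 − 0.74 = 0.26
  (p2 → p1): min(1, 1 − 0.94 + 0.26) = 0.32
  (not not p1 ∨ (p2 → p1)) = max(0.26, 0.32) = 0.32
  not p1: Łukasiewicz ¬ gives 1 − 0.26 = 0.74
  (not p1 → p2): min(1, 1 − 0.74 + 0.94) = 1
  ((not not p1 ∨ (p2 → p1)) → (not p1 → p2)): min(1, 1 − 0.32 + 1) = 1
  not ((not not p1 ∨ (p2 → p1)) → (not p1 → p2)): Łukasiewicz ¬ gives 1 − 1 = 0
  Łukasiewicz value = 0
Difference: 0 − 0 = 0.00

0.00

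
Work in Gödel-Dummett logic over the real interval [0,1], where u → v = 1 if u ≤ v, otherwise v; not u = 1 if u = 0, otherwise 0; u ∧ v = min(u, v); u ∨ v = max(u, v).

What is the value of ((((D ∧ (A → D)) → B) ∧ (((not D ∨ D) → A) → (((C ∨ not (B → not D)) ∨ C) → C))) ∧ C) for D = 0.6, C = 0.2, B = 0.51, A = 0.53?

0.20

(A → D): 0.53 ≤ 0.6, so result = 1
(D ∧ (A → D)) = min(0.6, 1) = 0.6
((D ∧ (A → D)) → B): 0.6 > 0.51, so result = 0.51
not D: Gödel ¬ of 0.6 = 0 (operand ≠ 0)
(not D ∨ D) = max(0, 0.6) = 0.6
((not D ∨ D) → A): 0.6 > 0.53, so result = 0.53
not D: Gödel ¬ of 0.6 = 0 (operand ≠ 0)
(B → not D): 0.51 > 0, so result = 0
not (B → not D): Gödel ¬ of 0 = 1 (operand is 0)
(C ∨ not (B → not D)) = max(0.2, 1) = 1
((C ∨ not (B → not D)) ∨ C) = max(1, 0.2) = 1
(((C ∨ not (B → not D)) ∨ C) → C): 1 > 0.2, so result = 0.2
(((not D ∨ D) → A) → (((C ∨ not (B → not D)) ∨ C) → C)): 0.53 > 0.2, so result = 0.2
(((D ∧ (A → D)) → B) ∧ (((not D ∨ D) → A) → (((C ∨ not (B → not D)) ∨ C) → C))) = min(0.51, 0.2) = 0.2
((((D ∧ (A → D)) → B) ∧ (((not D ∨ D) → A) → (((C ∨ not (B → not D)) ∨ C) → C))) ∧ C) = min(0.2, 0.2) = 0.2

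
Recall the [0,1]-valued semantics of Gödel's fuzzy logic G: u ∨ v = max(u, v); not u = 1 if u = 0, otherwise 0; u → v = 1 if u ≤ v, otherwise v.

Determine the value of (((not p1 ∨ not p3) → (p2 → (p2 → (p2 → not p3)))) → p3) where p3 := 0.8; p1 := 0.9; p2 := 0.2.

0.80

not p1: Gödel ¬ of 0.9 = 0 (operand ≠ 0)
not p3: Gödel ¬ of 0.8 = 0 (operand ≠ 0)
(not p1 ∨ not p3) = max(0, 0) = 0
not p3: Gödel ¬ of 0.8 = 0 (operand ≠ 0)
(p2 → not p3): 0.2 > 0, so result = 0
(p2 → (p2 → not p3)): 0.2 > 0, so result = 0
(p2 → (p2 → (p2 → not p3))): 0.2 > 0, so result = 0
((not p1 ∨ not p3) → (p2 → (p2 → (p2 → not p3)))): 0 ≤ 0, so result = 1
(((not p1 ∨ not p3) → (p2 → (p2 → (p2 → not p3)))) → p3): 1 > 0.8, so result = 0.8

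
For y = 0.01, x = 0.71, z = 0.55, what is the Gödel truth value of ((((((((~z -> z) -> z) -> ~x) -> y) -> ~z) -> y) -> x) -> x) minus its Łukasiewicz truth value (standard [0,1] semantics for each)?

Gödel evaluation:
  ~z: Gödel ¬ of 0.55 = 0 (operand ≠ 0)
  (~z -> z): 0 ≤ 0.55, so result = 1
  ((~z -> z) -> z): 1 > 0.55, so result = 0.55
  ~x: Gödel ¬ of 0.71 = 0 (operand ≠ 0)
  (((~z -> z) -> z) -> ~x): 0.55 > 0, so result = 0
  ((((~z -> z) -> z) -> ~x) -> y): 0 ≤ 0.01, so result = 1
  ~z: Gödel ¬ of 0.55 = 0 (operand ≠ 0)
  (((((~z -> z) -> z) -> ~x) -> y) -> ~z): 1 > 0, so result = 0
  ((((((~z -> z) -> z) -> ~x) -> y) -> ~z) -> y): 0 ≤ 0.01, so result = 1
  (((((((~z -> z) -> z) -> ~x) -> y) -> ~z) -> y) -> x): 1 > 0.71, so result = 0.71
  ((((((((~z -> z) -> z) -> ~x) -> y) -> ~z) -> y) -> x) -> x): 0.71 ≤ 0.71, so result = 1
  Gödel value = 1
Łukasiewicz evaluation:
  ~z: Łukasiewicz ¬ gives 1 − 0.55 = 0.45
  (~z -> z): min(1, 1 − 0.45 + 0.55) = 1
  ((~z -> z) -> z): min(1, 1 − 1 + 0.55) = 0.55
  ~x: Łukasiewicz ¬ gives 1 − 0.71 = 0.29
  (((~z -> z) -> z) -> ~x): min(1, 1 − 0.55 + 0.29) = 0.74
  ((((~z -> z) -> z) -> ~x) -> y): min(1, 1 − 0.74 + 0.01) = 0.27
  ~z: Łukasiewicz ¬ gives 1 − 0.55 = 0.45
  (((((~z -> z) -> z) -> ~x) -> y) -> ~z): min(1, 1 − 0.27 + 0.45) = 1
  ((((((~z -> z) -> z) -> ~x) -> y) -> ~z) -> y): min(1, 1 − 1 + 0.01) = 0.01
  (((((((~z -> z) -> z) -> ~x) -> y) -> ~z) -> y) -> x): min(1, 1 − 0.01 + 0.71) = 1
  ((((((((~z -> z) -> z) -> ~x) -> y) -> ~z) -> y) -> x) -> x): min(1, 1 − 1 + 0.71) = 0.71
  Łukasiewicz value = 0.71
Difference: 1 − 0.71 = 0.29

0.29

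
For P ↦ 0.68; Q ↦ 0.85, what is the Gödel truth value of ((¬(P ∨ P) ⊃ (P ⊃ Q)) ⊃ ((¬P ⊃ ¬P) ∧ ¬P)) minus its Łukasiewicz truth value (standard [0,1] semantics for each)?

-0.32

Gödel evaluation:
  (P ∨ P) = max(0.68, 0.68) = 0.68
  ¬(P ∨ P): Gödel ¬ of 0.68 = 0 (operand ≠ 0)
  (P ⊃ Q): 0.68 ≤ 0.85, so result = 1
  (¬(P ∨ P) ⊃ (P ⊃ Q)): 0 ≤ 1, so result = 1
  ¬P: Gödel ¬ of 0.68 = 0 (operand ≠ 0)
  ¬P: Gödel ¬ of 0.68 = 0 (operand ≠ 0)
  (¬P ⊃ ¬P): 0 ≤ 0, so result = 1
  ¬P: Gödel ¬ of 0.68 = 0 (operand ≠ 0)
  ((¬P ⊃ ¬P) ∧ ¬P) = min(1, 0) = 0
  ((¬(P ∨ P) ⊃ (P ⊃ Q)) ⊃ ((¬P ⊃ ¬P) ∧ ¬P)): 1 > 0, so result = 0
  Gödel value = 0
Łukasiewicz evaluation:
  (P ∨ P) = max(0.68, 0.68) = 0.68
  ¬(P ∨ P): Łukasiewicz ¬ gives 1 − 0.68 = 0.32
  (P ⊃ Q): min(1, 1 − 0.68 + 0.85) = 1
  (¬(P ∨ P) ⊃ (P ⊃ Q)): min(1, 1 − 0.32 + 1) = 1
  ¬P: Łukasiewicz ¬ gives 1 − 0.68 = 0.32
  ¬P: Łukasiewicz ¬ gives 1 − 0.68 = 0.32
  (¬P ⊃ ¬P): min(1, 1 − 0.32 + 0.32) = 1
  ¬P: Łukasiewicz ¬ gives 1 − 0.68 = 0.32
  ((¬P ⊃ ¬P) ∧ ¬P) = min(1, 0.32) = 0.32
  ((¬(P ∨ P) ⊃ (P ⊃ Q)) ⊃ ((¬P ⊃ ¬P) ∧ ¬P)): min(1, 1 − 1 + 0.32) = 0.32
  Łukasiewicz value = 0.32
Difference: 0 − 0.32 = -0.32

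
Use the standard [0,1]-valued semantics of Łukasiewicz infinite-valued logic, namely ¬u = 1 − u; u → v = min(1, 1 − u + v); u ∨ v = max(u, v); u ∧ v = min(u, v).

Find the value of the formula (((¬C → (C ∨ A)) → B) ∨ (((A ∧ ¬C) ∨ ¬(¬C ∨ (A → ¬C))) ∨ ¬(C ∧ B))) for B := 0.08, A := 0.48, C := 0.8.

0.92

¬C: Łukasiewicz ¬ gives 1 − 0.8 = 0.2
(C ∨ A) = max(0.8, 0.48) = 0.8
(¬C → (C ∨ A)): min(1, 1 − 0.2 + 0.8) = 1
((¬C → (C ∨ A)) → B): min(1, 1 − 1 + 0.08) = 0.08
¬C: Łukasiewicz ¬ gives 1 − 0.8 = 0.2
(A ∧ ¬C) = min(0.48, 0.2) = 0.2
¬C: Łukasiewicz ¬ gives 1 − 0.8 = 0.2
¬C: Łukasiewicz ¬ gives 1 − 0.8 = 0.2
(A → ¬C): min(1, 1 − 0.48 + 0.2) = 0.72
(¬C ∨ (A → ¬C)) = max(0.2, 0.72) = 0.72
¬(¬C ∨ (A → ¬C)): Łukasiewicz ¬ gives 1 − 0.72 = 0.28
((A ∧ ¬C) ∨ ¬(¬C ∨ (A → ¬C))) = max(0.2, 0.28) = 0.28
(C ∧ B) = min(0.8, 0.08) = 0.08
¬(C ∧ B): Łukasiewicz ¬ gives 1 − 0.08 = 0.92
(((A ∧ ¬C) ∨ ¬(¬C ∨ (A → ¬C))) ∨ ¬(C ∧ B)) = max(0.28, 0.92) = 0.92
(((¬C → (C ∨ A)) → B) ∨ (((A ∧ ¬C) ∨ ¬(¬C ∨ (A → ¬C))) ∨ ¬(C ∧ B))) = max(0.08, 0.92) = 0.92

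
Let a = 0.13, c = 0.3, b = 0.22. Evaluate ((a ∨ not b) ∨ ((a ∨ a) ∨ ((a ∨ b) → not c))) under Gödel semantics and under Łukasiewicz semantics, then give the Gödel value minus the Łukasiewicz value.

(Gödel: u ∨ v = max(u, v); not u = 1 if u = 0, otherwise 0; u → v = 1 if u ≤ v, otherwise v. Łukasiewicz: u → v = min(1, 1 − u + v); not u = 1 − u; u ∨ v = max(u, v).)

-0.87

Gödel evaluation:
  not b: Gödel ¬ of 0.22 = 0 (operand ≠ 0)
  (a ∨ not b) = max(0.13, 0) = 0.13
  (a ∨ a) = max(0.13, 0.13) = 0.13
  (a ∨ b) = max(0.13, 0.22) = 0.22
  not c: Gödel ¬ of 0.3 = 0 (operand ≠ 0)
  ((a ∨ b) → not c): 0.22 > 0, so result = 0
  ((a ∨ a) ∨ ((a ∨ b) → not c)) = max(0.13, 0) = 0.13
  ((a ∨ not b) ∨ ((a ∨ a) ∨ ((a ∨ b) → not c))) = max(0.13, 0.13) = 0.13
  Gödel value = 0.13
Łukasiewicz evaluation:
  not b: Łukasiewicz ¬ gives 1 − 0.22 = 0.78
  (a ∨ not b) = max(0.13, 0.78) = 0.78
  (a ∨ a) = max(0.13, 0.13) = 0.13
  (a ∨ b) = max(0.13, 0.22) = 0.22
  not c: Łukasiewicz ¬ gives 1 − 0.3 = 0.7
  ((a ∨ b) → not c): min(1, 1 − 0.22 + 0.7) = 1
  ((a ∨ a) ∨ ((a ∨ b) → not c)) = max(0.13, 1) = 1
  ((a ∨ not b) ∨ ((a ∨ a) ∨ ((a ∨ b) → not c))) = max(0.78, 1) = 1
  Łukasiewicz value = 1
Difference: 0.13 − 1 = -0.87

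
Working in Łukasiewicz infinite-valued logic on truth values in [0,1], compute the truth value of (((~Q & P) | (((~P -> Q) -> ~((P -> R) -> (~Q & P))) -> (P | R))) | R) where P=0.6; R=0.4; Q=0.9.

~Q: Łukasiewicz ¬ gives 1 − 0.9 = 0.1
(~Q & P) = min(0.1, 0.6) = 0.1
~P: Łukasiewicz ¬ gives 1 − 0.6 = 0.4
(~P -> Q): min(1, 1 − 0.4 + 0.9) = 1
(P -> R): min(1, 1 − 0.6 + 0.4) = 0.8
~Q: Łukasiewicz ¬ gives 1 − 0.9 = 0.1
(~Q & P) = min(0.1, 0.6) = 0.1
((P -> R) -> (~Q & P)): min(1, 1 − 0.8 + 0.1) = 0.3
~((P -> R) -> (~Q & P)): Łukasiewicz ¬ gives 1 − 0.3 = 0.7
((~P -> Q) -> ~((P -> R) -> (~Q & P))): min(1, 1 − 1 + 0.7) = 0.7
(P | R) = max(0.6, 0.4) = 0.6
(((~P -> Q) -> ~((P -> R) -> (~Q & P))) -> (P | R)): min(1, 1 − 0.7 + 0.6) = 0.9
((~Q & P) | (((~P -> Q) -> ~((P -> R) -> (~Q & P))) -> (P | R))) = max(0.1, 0.9) = 0.9
(((~Q & P) | (((~P -> Q) -> ~((P -> R) -> (~Q & P))) -> (P | R))) | R) = max(0.9, 0.4) = 0.9

0.90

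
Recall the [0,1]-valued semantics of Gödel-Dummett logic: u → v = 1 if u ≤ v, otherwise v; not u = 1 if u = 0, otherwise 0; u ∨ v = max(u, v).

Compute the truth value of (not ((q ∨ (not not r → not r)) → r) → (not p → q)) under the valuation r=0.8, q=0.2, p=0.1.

1.00

not r: Gödel ¬ of 0.8 = 0 (operand ≠ 0)
not not r: Gödel ¬ of 0 = 1 (operand is 0)
not r: Gödel ¬ of 0.8 = 0 (operand ≠ 0)
(not not r → not r): 1 > 0, so result = 0
(q ∨ (not not r → not r)) = max(0.2, 0) = 0.2
((q ∨ (not not r → not r)) → r): 0.2 ≤ 0.8, so result = 1
not ((q ∨ (not not r → not r)) → r): Gödel ¬ of 1 = 0 (operand ≠ 0)
not p: Gödel ¬ of 0.1 = 0 (operand ≠ 0)
(not p → q): 0 ≤ 0.2, so result = 1
(not ((q ∨ (not not r → not r)) → r) → (not p → q)): 0 ≤ 1, so result = 1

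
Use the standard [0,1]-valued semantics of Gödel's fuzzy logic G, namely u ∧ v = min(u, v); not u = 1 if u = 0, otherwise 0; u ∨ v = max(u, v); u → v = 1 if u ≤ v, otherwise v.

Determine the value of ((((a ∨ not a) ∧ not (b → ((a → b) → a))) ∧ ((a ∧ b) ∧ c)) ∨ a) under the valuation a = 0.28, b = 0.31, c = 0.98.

0.28

not a: Gödel ¬ of 0.28 = 0 (operand ≠ 0)
(a ∨ not a) = max(0.28, 0) = 0.28
(a → b): 0.28 ≤ 0.31, so result = 1
((a → b) → a): 1 > 0.28, so result = 0.28
(b → ((a → b) → a)): 0.31 > 0.28, so result = 0.28
not (b → ((a → b) → a)): Gödel ¬ of 0.28 = 0 (operand ≠ 0)
((a ∨ not a) ∧ not (b → ((a → b) → a))) = min(0.28, 0) = 0
(a ∧ b) = min(0.28, 0.31) = 0.28
((a ∧ b) ∧ c) = min(0.28, 0.98) = 0.28
(((a ∨ not a) ∧ not (b → ((a → b) → a))) ∧ ((a ∧ b) ∧ c)) = min(0, 0.28) = 0
((((a ∨ not a) ∧ not (b → ((a → b) → a))) ∧ ((a ∧ b) ∧ c)) ∨ a) = max(0, 0.28) = 0.28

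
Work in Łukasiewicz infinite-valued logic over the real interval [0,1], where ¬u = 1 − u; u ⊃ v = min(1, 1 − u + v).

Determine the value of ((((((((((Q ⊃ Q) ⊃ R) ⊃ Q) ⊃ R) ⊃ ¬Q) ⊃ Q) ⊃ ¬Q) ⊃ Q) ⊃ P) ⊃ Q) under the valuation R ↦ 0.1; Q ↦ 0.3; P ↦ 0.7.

(Q ⊃ Q): min(1, 1 − 0.3 + 0.3) = 1
((Q ⊃ Q) ⊃ R): min(1, 1 − 1 + 0.1) = 0.1
(((Q ⊃ Q) ⊃ R) ⊃ Q): min(1, 1 − 0.1 + 0.3) = 1
((((Q ⊃ Q) ⊃ R) ⊃ Q) ⊃ R): min(1, 1 − 1 + 0.1) = 0.1
¬Q: Łukasiewicz ¬ gives 1 − 0.3 = 0.7
(((((Q ⊃ Q) ⊃ R) ⊃ Q) ⊃ R) ⊃ ¬Q): min(1, 1 − 0.1 + 0.7) = 1
((((((Q ⊃ Q) ⊃ R) ⊃ Q) ⊃ R) ⊃ ¬Q) ⊃ Q): min(1, 1 − 1 + 0.3) = 0.3
¬Q: Łukasiewicz ¬ gives 1 − 0.3 = 0.7
(((((((Q ⊃ Q) ⊃ R) ⊃ Q) ⊃ R) ⊃ ¬Q) ⊃ Q) ⊃ ¬Q): min(1, 1 − 0.3 + 0.7) = 1
((((((((Q ⊃ Q) ⊃ R) ⊃ Q) ⊃ R) ⊃ ¬Q) ⊃ Q) ⊃ ¬Q) ⊃ Q): min(1, 1 − 1 + 0.3) = 0.3
(((((((((Q ⊃ Q) ⊃ R) ⊃ Q) ⊃ R) ⊃ ¬Q) ⊃ Q) ⊃ ¬Q) ⊃ Q) ⊃ P): min(1, 1 − 0.3 + 0.7) = 1
((((((((((Q ⊃ Q) ⊃ R) ⊃ Q) ⊃ R) ⊃ ¬Q) ⊃ Q) ⊃ ¬Q) ⊃ Q) ⊃ P) ⊃ Q): min(1, 1 − 1 + 0.3) = 0.3

0.30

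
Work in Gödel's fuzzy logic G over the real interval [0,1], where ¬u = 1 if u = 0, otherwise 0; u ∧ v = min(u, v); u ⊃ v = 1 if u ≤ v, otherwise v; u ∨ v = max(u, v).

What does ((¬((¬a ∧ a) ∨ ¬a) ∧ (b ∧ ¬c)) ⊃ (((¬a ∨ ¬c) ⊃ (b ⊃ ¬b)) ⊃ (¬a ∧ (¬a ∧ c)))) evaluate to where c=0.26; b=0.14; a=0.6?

¬a: Gödel ¬ of 0.6 = 0 (operand ≠ 0)
(¬a ∧ a) = min(0, 0.6) = 0
¬a: Gödel ¬ of 0.6 = 0 (operand ≠ 0)
((¬a ∧ a) ∨ ¬a) = max(0, 0) = 0
¬((¬a ∧ a) ∨ ¬a): Gödel ¬ of 0 = 1 (operand is 0)
¬c: Gödel ¬ of 0.26 = 0 (operand ≠ 0)
(b ∧ ¬c) = min(0.14, 0) = 0
(¬((¬a ∧ a) ∨ ¬a) ∧ (b ∧ ¬c)) = min(1, 0) = 0
¬a: Gödel ¬ of 0.6 = 0 (operand ≠ 0)
¬c: Gödel ¬ of 0.26 = 0 (operand ≠ 0)
(¬a ∨ ¬c) = max(0, 0) = 0
¬b: Gödel ¬ of 0.14 = 0 (operand ≠ 0)
(b ⊃ ¬b): 0.14 > 0, so result = 0
((¬a ∨ ¬c) ⊃ (b ⊃ ¬b)): 0 ≤ 0, so result = 1
¬a: Gödel ¬ of 0.6 = 0 (operand ≠ 0)
¬a: Gödel ¬ of 0.6 = 0 (operand ≠ 0)
(¬a ∧ c) = min(0, 0.26) = 0
(¬a ∧ (¬a ∧ c)) = min(0, 0) = 0
(((¬a ∨ ¬c) ⊃ (b ⊃ ¬b)) ⊃ (¬a ∧ (¬a ∧ c))): 1 > 0, so result = 0
((¬((¬a ∧ a) ∨ ¬a) ∧ (b ∧ ¬c)) ⊃ (((¬a ∨ ¬c) ⊃ (b ⊃ ¬b)) ⊃ (¬a ∧ (¬a ∧ c)))): 0 ≤ 0, so result = 1

1.00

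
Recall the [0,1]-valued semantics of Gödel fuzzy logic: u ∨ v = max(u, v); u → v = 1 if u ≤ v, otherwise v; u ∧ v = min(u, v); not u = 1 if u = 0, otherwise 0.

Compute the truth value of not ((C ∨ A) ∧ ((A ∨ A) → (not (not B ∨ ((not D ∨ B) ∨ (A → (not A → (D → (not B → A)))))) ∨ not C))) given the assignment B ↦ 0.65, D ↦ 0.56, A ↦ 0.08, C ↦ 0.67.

(C ∨ A) = max(0.67, 0.08) = 0.67
(A ∨ A) = max(0.08, 0.08) = 0.08
not B: Gödel ¬ of 0.65 = 0 (operand ≠ 0)
not D: Gödel ¬ of 0.56 = 0 (operand ≠ 0)
(not D ∨ B) = max(0, 0.65) = 0.65
not A: Gödel ¬ of 0.08 = 0 (operand ≠ 0)
not B: Gödel ¬ of 0.65 = 0 (operand ≠ 0)
(not B → A): 0 ≤ 0.08, so result = 1
(D → (not B → A)): 0.56 ≤ 1, so result = 1
(not A → (D → (not B → A))): 0 ≤ 1, so result = 1
(A → (not A → (D → (not B → A)))): 0.08 ≤ 1, so result = 1
((not D ∨ B) ∨ (A → (not A → (D → (not B → A))))) = max(0.65, 1) = 1
(not B ∨ ((not D ∨ B) ∨ (A → (not A → (D → (not B → A)))))) = max(0, 1) = 1
not (not B ∨ ((not D ∨ B) ∨ (A → (not A → (D → (not B → A)))))): Gödel ¬ of 1 = 0 (operand ≠ 0)
not C: Gödel ¬ of 0.67 = 0 (operand ≠ 0)
(not (not B ∨ ((not D ∨ B) ∨ (A → (not A → (D → (not B → A)))))) ∨ not C) = max(0, 0) = 0
((A ∨ A) → (not (not B ∨ ((not D ∨ B) ∨ (A → (not A → (D → (not B → A)))))) ∨ not C)): 0.08 > 0, so result = 0
((C ∨ A) ∧ ((A ∨ A) → (not (not B ∨ ((not D ∨ B) ∨ (A → (not A → (D → (not B → A)))))) ∨ not C))) = min(0.67, 0) = 0
not ((C ∨ A) ∧ ((A ∨ A) → (not (not B ∨ ((not D ∨ B) ∨ (A → (not A → (D → (not B → A)))))) ∨ not C))): Gödel ¬ of 0 = 1 (operand is 0)

1.00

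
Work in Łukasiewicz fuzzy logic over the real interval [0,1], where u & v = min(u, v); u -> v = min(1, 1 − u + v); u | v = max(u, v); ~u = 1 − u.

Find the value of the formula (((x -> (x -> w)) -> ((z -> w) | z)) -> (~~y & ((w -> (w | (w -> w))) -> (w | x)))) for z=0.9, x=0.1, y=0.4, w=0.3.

0.40

(x -> w): min(1, 1 − 0.1 + 0.3) = 1
(x -> (x -> w)): min(1, 1 − 0.1 + 1) = 1
(z -> w): min(1, 1 − 0.9 + 0.3) = 0.4
((z -> w) | z) = max(0.4, 0.9) = 0.9
((x -> (x -> w)) -> ((z -> w) | z)): min(1, 1 − 1 + 0.9) = 0.9
~y: Łukasiewicz ¬ gives 1 − 0.4 = 0.6
~~y: Łukasiewicz ¬ gives 1 − 0.6 = 0.4
(w -> w): min(1, 1 − 0.3 + 0.3) = 1
(w | (w -> w)) = max(0.3, 1) = 1
(w -> (w | (w -> w))): min(1, 1 − 0.3 + 1) = 1
(w | x) = max(0.3, 0.1) = 0.3
((w -> (w | (w -> w))) -> (w | x)): min(1, 1 − 1 + 0.3) = 0.3
(~~y & ((w -> (w | (w -> w))) -> (w | x))) = min(0.4, 0.3) = 0.3
(((x -> (x -> w)) -> ((z -> w) | z)) -> (~~y & ((w -> (w | (w -> w))) -> (w | x)))): min(1, 1 − 0.9 + 0.3) = 0.4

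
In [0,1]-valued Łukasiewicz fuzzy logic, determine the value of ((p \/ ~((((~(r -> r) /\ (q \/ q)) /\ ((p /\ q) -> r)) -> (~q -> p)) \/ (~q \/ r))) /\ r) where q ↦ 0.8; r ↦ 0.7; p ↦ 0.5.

0.50

(r -> r): min(1, 1 − 0.7 + 0.7) = 1
~(r -> r): Łukasiewicz ¬ gives 1 − 1 = 0
(q \/ q) = max(0.8, 0.8) = 0.8
(~(r -> r) /\ (q \/ q)) = min(0, 0.8) = 0
(p /\ q) = min(0.5, 0.8) = 0.5
((p /\ q) -> r): min(1, 1 − 0.5 + 0.7) = 1
((~(r -> r) /\ (q \/ q)) /\ ((p /\ q) -> r)) = min(0, 1) = 0
~q: Łukasiewicz ¬ gives 1 − 0.8 = 0.2
(~q -> p): min(1, 1 − 0.2 + 0.5) = 1
(((~(r -> r) /\ (q \/ q)) /\ ((p /\ q) -> r)) -> (~q -> p)): min(1, 1 − 0 + 1) = 1
~q: Łukasiewicz ¬ gives 1 − 0.8 = 0.2
(~q \/ r) = max(0.2, 0.7) = 0.7
((((~(r -> r) /\ (q \/ q)) /\ ((p /\ q) -> r)) -> (~q -> p)) \/ (~q \/ r)) = max(1, 0.7) = 1
~((((~(r -> r) /\ (q \/ q)) /\ ((p /\ q) -> r)) -> (~q -> p)) \/ (~q \/ r)): Łukasiewicz ¬ gives 1 − 1 = 0
(p \/ ~((((~(r -> r) /\ (q \/ q)) /\ ((p /\ q) -> r)) -> (~q -> p)) \/ (~q \/ r))) = max(0.5, 0) = 0.5
((p \/ ~((((~(r -> r) /\ (q \/ q)) /\ ((p /\ q) -> r)) -> (~q -> p)) \/ (~q \/ r))) /\ r) = min(0.5, 0.7) = 0.5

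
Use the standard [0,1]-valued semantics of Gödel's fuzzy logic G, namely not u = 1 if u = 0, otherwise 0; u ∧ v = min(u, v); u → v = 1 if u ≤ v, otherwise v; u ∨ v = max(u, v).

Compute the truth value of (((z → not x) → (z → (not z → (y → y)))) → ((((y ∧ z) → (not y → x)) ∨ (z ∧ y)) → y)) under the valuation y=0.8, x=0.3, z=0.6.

0.80

not x: Gödel ¬ of 0.3 = 0 (operand ≠ 0)
(z → not x): 0.6 > 0, so result = 0
not z: Gödel ¬ of 0.6 = 0 (operand ≠ 0)
(y → y): 0.8 ≤ 0.8, so result = 1
(not z → (y → y)): 0 ≤ 1, so result = 1
(z → (not z → (y → y))): 0.6 ≤ 1, so result = 1
((z → not x) → (z → (not z → (y → y)))): 0 ≤ 1, so result = 1
(y ∧ z) = min(0.8, 0.6) = 0.6
not y: Gödel ¬ of 0.8 = 0 (operand ≠ 0)
(not y → x): 0 ≤ 0.3, so result = 1
((y ∧ z) → (not y → x)): 0.6 ≤ 1, so result = 1
(z ∧ y) = min(0.6, 0.8) = 0.6
(((y ∧ z) → (not y → x)) ∨ (z ∧ y)) = max(1, 0.6) = 1
((((y ∧ z) → (not y → x)) ∨ (z ∧ y)) → y): 1 > 0.8, so result = 0.8
(((z → not x) → (z → (not z → (y → y)))) → ((((y ∧ z) → (not y → x)) ∨ (z ∧ y)) → y)): 1 > 0.8, so result = 0.8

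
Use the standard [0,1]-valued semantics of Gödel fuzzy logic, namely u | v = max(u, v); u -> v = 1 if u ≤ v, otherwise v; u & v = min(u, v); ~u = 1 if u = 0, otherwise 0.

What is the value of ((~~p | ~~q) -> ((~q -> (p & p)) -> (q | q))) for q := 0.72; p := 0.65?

0.72

~p: Gödel ¬ of 0.65 = 0 (operand ≠ 0)
~~p: Gödel ¬ of 0 = 1 (operand is 0)
~q: Gödel ¬ of 0.72 = 0 (operand ≠ 0)
~~q: Gödel ¬ of 0 = 1 (operand is 0)
(~~p | ~~q) = max(1, 1) = 1
~q: Gödel ¬ of 0.72 = 0 (operand ≠ 0)
(p & p) = min(0.65, 0.65) = 0.65
(~q -> (p & p)): 0 ≤ 0.65, so result = 1
(q | q) = max(0.72, 0.72) = 0.72
((~q -> (p & p)) -> (q | q)): 1 > 0.72, so result = 0.72
((~~p | ~~q) -> ((~q -> (p & p)) -> (q | q))): 1 > 0.72, so result = 0.72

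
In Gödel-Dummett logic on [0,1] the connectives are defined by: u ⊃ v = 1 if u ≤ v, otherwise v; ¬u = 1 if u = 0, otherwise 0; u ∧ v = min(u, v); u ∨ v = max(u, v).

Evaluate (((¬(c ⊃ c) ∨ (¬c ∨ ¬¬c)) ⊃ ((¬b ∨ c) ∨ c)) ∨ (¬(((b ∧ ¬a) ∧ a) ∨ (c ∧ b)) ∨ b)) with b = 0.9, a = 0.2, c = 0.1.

(c ⊃ c): 0.1 ≤ 0.1, so result = 1
¬(c ⊃ c): Gödel ¬ of 1 = 0 (operand ≠ 0)
¬c: Gödel ¬ of 0.1 = 0 (operand ≠ 0)
¬c: Gödel ¬ of 0.1 = 0 (operand ≠ 0)
¬¬c: Gödel ¬ of 0 = 1 (operand is 0)
(¬c ∨ ¬¬c) = max(0, 1) = 1
(¬(c ⊃ c) ∨ (¬c ∨ ¬¬c)) = max(0, 1) = 1
¬b: Gödel ¬ of 0.9 = 0 (operand ≠ 0)
(¬b ∨ c) = max(0, 0.1) = 0.1
((¬b ∨ c) ∨ c) = max(0.1, 0.1) = 0.1
((¬(c ⊃ c) ∨ (¬c ∨ ¬¬c)) ⊃ ((¬b ∨ c) ∨ c)): 1 > 0.1, so result = 0.1
¬a: Gödel ¬ of 0.2 = 0 (operand ≠ 0)
(b ∧ ¬a) = min(0.9, 0) = 0
((b ∧ ¬a) ∧ a) = min(0, 0.2) = 0
(c ∧ b) = min(0.1, 0.9) = 0.1
(((b ∧ ¬a) ∧ a) ∨ (c ∧ b)) = max(0, 0.1) = 0.1
¬(((b ∧ ¬a) ∧ a) ∨ (c ∧ b)): Gödel ¬ of 0.1 = 0 (operand ≠ 0)
(¬(((b ∧ ¬a) ∧ a) ∨ (c ∧ b)) ∨ b) = max(0, 0.9) = 0.9
(((¬(c ⊃ c) ∨ (¬c ∨ ¬¬c)) ⊃ ((¬b ∨ c) ∨ c)) ∨ (¬(((b ∧ ¬a) ∧ a) ∨ (c ∧ b)) ∨ b)) = max(0.1, 0.9) = 0.9

0.90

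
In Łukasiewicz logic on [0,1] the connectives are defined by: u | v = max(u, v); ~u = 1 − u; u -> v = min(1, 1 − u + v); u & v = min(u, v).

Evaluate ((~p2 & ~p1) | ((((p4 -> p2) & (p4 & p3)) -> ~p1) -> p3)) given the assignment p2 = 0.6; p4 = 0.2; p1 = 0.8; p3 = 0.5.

0.50

~p2: Łukasiewicz ¬ gives 1 − 0.6 = 0.4
~p1: Łukasiewicz ¬ gives 1 − 0.8 = 0.2
(~p2 & ~p1) = min(0.4, 0.2) = 0.2
(p4 -> p2): min(1, 1 − 0.2 + 0.6) = 1
(p4 & p3) = min(0.2, 0.5) = 0.2
((p4 -> p2) & (p4 & p3)) = min(1, 0.2) = 0.2
~p1: Łukasiewicz ¬ gives 1 − 0.8 = 0.2
(((p4 -> p2) & (p4 & p3)) -> ~p1): min(1, 1 − 0.2 + 0.2) = 1
((((p4 -> p2) & (p4 & p3)) -> ~p1) -> p3): min(1, 1 − 1 + 0.5) = 0.5
((~p2 & ~p1) | ((((p4 -> p2) & (p4 & p3)) -> ~p1) -> p3)) = max(0.2, 0.5) = 0.5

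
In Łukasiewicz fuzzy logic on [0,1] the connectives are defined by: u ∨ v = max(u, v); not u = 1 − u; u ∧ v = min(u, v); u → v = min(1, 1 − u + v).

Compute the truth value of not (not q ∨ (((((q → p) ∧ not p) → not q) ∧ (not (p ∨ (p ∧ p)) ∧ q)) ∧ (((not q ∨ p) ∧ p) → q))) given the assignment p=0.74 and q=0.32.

not q: Łukasiewicz ¬ gives 1 − 0.32 = 0.68
(q → p): min(1, 1 − 0.32 + 0.74) = 1
not p: Łukasiewicz ¬ gives 1 − 0.74 = 0.26
((q → p) ∧ not p) = min(1, 0.26) = 0.26
not q: Łukasiewicz ¬ gives 1 − 0.32 = 0.68
(((q → p) ∧ not p) → not q): min(1, 1 − 0.26 + 0.68) = 1
(p ∧ p) = min(0.74, 0.74) = 0.74
(p ∨ (p ∧ p)) = max(0.74, 0.74) = 0.74
not (p ∨ (p ∧ p)): Łukasiewicz ¬ gives 1 − 0.74 = 0.26
(not (p ∨ (p ∧ p)) ∧ q) = min(0.26, 0.32) = 0.26
((((q → p) ∧ not p) → not q) ∧ (not (p ∨ (p ∧ p)) ∧ q)) = min(1, 0.26) = 0.26
not q: Łukasiewicz ¬ gives 1 − 0.32 = 0.68
(not q ∨ p) = max(0.68, 0.74) = 0.74
((not q ∨ p) ∧ p) = min(0.74, 0.74) = 0.74
(((not q ∨ p) ∧ p) → q): min(1, 1 − 0.74 + 0.32) = 0.58
(((((q → p) ∧ not p) → not q) ∧ (not (p ∨ (p ∧ p)) ∧ q)) ∧ (((not q ∨ p) ∧ p) → q)) = min(0.26, 0.58) = 0.26
(not q ∨ (((((q → p) ∧ not p) → not q) ∧ (not (p ∨ (p ∧ p)) ∧ q)) ∧ (((not q ∨ p) ∧ p) → q))) = max(0.68, 0.26) = 0.68
not (not q ∨ (((((q → p) ∧ not p) → not q) ∧ (not (p ∨ (p ∧ p)) ∧ q)) ∧ (((not q ∨ p) ∧ p) → q))): Łukasiewicz ¬ gives 1 − 0.68 = 0.32

0.32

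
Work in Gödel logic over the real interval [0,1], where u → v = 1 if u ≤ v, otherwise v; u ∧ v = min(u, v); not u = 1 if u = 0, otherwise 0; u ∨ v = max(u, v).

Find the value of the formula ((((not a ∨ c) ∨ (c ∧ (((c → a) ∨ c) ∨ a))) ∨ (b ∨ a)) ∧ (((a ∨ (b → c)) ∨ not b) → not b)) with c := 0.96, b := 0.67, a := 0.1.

not a: Gödel ¬ of 0.1 = 0 (operand ≠ 0)
(not a ∨ c) = max(0, 0.96) = 0.96
(c → a): 0.96 > 0.1, so result = 0.1
((c → a) ∨ c) = max(0.1, 0.96) = 0.96
(((c → a) ∨ c) ∨ a) = max(0.96, 0.1) = 0.96
(c ∧ (((c → a) ∨ c) ∨ a)) = min(0.96, 0.96) = 0.96
((not a ∨ c) ∨ (c ∧ (((c → a) ∨ c) ∨ a))) = max(0.96, 0.96) = 0.96
(b ∨ a) = max(0.67, 0.1) = 0.67
(((not a ∨ c) ∨ (c ∧ (((c → a) ∨ c) ∨ a))) ∨ (b ∨ a)) = max(0.96, 0.67) = 0.96
(b → c): 0.67 ≤ 0.96, so result = 1
(a ∨ (b → c)) = max(0.1, 1) = 1
not b: Gödel ¬ of 0.67 = 0 (operand ≠ 0)
((a ∨ (b → c)) ∨ not b) = max(1, 0) = 1
not b: Gödel ¬ of 0.67 = 0 (operand ≠ 0)
(((a ∨ (b → c)) ∨ not b) → not b): 1 > 0, so result = 0
((((not a ∨ c) ∨ (c ∧ (((c → a) ∨ c) ∨ a))) ∨ (b ∨ a)) ∧ (((a ∨ (b → c)) ∨ not b) → not b)) = min(0.96, 0) = 0

0.00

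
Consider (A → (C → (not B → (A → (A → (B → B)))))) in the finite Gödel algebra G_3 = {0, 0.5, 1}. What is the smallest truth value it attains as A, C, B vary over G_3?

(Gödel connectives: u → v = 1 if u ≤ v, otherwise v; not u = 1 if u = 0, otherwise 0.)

Every assignment gives 1. For instance at A = 0, C = 0, B = 0:
  not B: Gödel ¬ of 0 = 1 (operand is 0)
  (B → B): 0 ≤ 0, so result = 1
  (A → (B → B)): 0 ≤ 1, so result = 1
  (A → (A → (B → B))): 0 ≤ 1, so result = 1
  (not B → (A → (A → (B → B)))): 1 ≤ 1, so result = 1
  (C → (not B → (A → (A → (B → B))))): 0 ≤ 1, so result = 1
  (A → (C → (not B → (A → (A → (B → B)))))): 0 ≤ 1, so result = 1
All 27 assignments give value 1 — the formula is a G_3-tautology.

1.00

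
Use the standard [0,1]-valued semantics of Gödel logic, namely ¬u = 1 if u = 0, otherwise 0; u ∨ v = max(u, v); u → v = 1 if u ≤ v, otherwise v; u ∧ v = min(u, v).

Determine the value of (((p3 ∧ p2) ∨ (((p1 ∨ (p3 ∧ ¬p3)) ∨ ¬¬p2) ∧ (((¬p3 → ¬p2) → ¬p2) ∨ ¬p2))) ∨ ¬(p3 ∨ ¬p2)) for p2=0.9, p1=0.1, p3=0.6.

(p3 ∧ p2) = min(0.6, 0.9) = 0.6
¬p3: Gödel ¬ of 0.6 = 0 (operand ≠ 0)
(p3 ∧ ¬p3) = min(0.6, 0) = 0
(p1 ∨ (p3 ∧ ¬p3)) = max(0.1, 0) = 0.1
¬p2: Gödel ¬ of 0.9 = 0 (operand ≠ 0)
¬¬p2: Gödel ¬ of 0 = 1 (operand is 0)
((p1 ∨ (p3 ∧ ¬p3)) ∨ ¬¬p2) = max(0.1, 1) = 1
¬p3: Gödel ¬ of 0.6 = 0 (operand ≠ 0)
¬p2: Gödel ¬ of 0.9 = 0 (operand ≠ 0)
(¬p3 → ¬p2): 0 ≤ 0, so result = 1
¬p2: Gödel ¬ of 0.9 = 0 (operand ≠ 0)
((¬p3 → ¬p2) → ¬p2): 1 > 0, so result = 0
¬p2: Gödel ¬ of 0.9 = 0 (operand ≠ 0)
(((¬p3 → ¬p2) → ¬p2) ∨ ¬p2) = max(0, 0) = 0
(((p1 ∨ (p3 ∧ ¬p3)) ∨ ¬¬p2) ∧ (((¬p3 → ¬p2) → ¬p2) ∨ ¬p2)) = min(1, 0) = 0
((p3 ∧ p2) ∨ (((p1 ∨ (p3 ∧ ¬p3)) ∨ ¬¬p2) ∧ (((¬p3 → ¬p2) → ¬p2) ∨ ¬p2))) = max(0.6, 0) = 0.6
¬p2: Gödel ¬ of 0.9 = 0 (operand ≠ 0)
(p3 ∨ ¬p2) = max(0.6, 0) = 0.6
¬(p3 ∨ ¬p2): Gödel ¬ of 0.6 = 0 (operand ≠ 0)
(((p3 ∧ p2) ∨ (((p1 ∨ (p3 ∧ ¬p3)) ∨ ¬¬p2) ∧ (((¬p3 → ¬p2) → ¬p2) ∨ ¬p2))) ∨ ¬(p3 ∨ ¬p2)) = max(0.6, 0) = 0.6

0.60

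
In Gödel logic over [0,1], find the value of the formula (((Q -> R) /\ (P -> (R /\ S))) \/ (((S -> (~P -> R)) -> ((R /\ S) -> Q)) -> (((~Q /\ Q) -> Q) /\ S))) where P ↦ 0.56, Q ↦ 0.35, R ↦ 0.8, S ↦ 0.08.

(Q -> R): 0.35 ≤ 0.8, so result = 1
(R /\ S) = min(0.8, 0.08) = 0.08
(P -> (R /\ S)): 0.56 > 0.08, so result = 0.08
((Q -> R) /\ (P -> (R /\ S))) = min(1, 0.08) = 0.08
~P: Gödel ¬ of 0.56 = 0 (operand ≠ 0)
(~P -> R): 0 ≤ 0.8, so result = 1
(S -> (~P -> R)): 0.08 ≤ 1, so result = 1
(R /\ S) = min(0.8, 0.08) = 0.08
((R /\ S) -> Q): 0.08 ≤ 0.35, so result = 1
((S -> (~P -> R)) -> ((R /\ S) -> Q)): 1 ≤ 1, so result = 1
~Q: Gödel ¬ of 0.35 = 0 (operand ≠ 0)
(~Q /\ Q) = min(0, 0.35) = 0
((~Q /\ Q) -> Q): 0 ≤ 0.35, so result = 1
(((~Q /\ Q) -> Q) /\ S) = min(1, 0.08) = 0.08
(((S -> (~P -> R)) -> ((R /\ S) -> Q)) -> (((~Q /\ Q) -> Q) /\ S)): 1 > 0.08, so result = 0.08
(((Q -> R) /\ (P -> (R /\ S))) \/ (((S -> (~P -> R)) -> ((R /\ S) -> Q)) -> (((~Q /\ Q) -> Q) /\ S))) = max(0.08, 0.08) = 0.08

0.08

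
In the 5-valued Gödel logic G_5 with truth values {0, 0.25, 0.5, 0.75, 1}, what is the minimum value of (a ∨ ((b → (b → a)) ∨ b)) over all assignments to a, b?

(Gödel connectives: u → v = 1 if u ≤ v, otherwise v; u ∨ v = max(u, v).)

0.25

The minimum is attained at a = 0, b = 0.25:
  (b → a): 0.25 > 0, so result = 0
  (b → (b → a)): 0.25 > 0, so result = 0
  ((b → (b → a)) ∨ b) = max(0, 0.25) = 0.25
  (a ∨ ((b → (b → a)) ∨ b)) = max(0, 0.25) = 0.25
Checking all 25 assignments confirms none give a value below 0.25.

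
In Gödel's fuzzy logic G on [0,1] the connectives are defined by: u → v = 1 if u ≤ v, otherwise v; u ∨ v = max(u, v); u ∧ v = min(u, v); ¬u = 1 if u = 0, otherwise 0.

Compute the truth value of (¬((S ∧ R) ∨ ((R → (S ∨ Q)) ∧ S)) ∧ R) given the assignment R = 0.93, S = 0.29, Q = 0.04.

(S ∧ R) = min(0.29, 0.93) = 0.29
(S ∨ Q) = max(0.29, 0.04) = 0.29
(R → (S ∨ Q)): 0.93 > 0.29, so result = 0.29
((R → (S ∨ Q)) ∧ S) = min(0.29, 0.29) = 0.29
((S ∧ R) ∨ ((R → (S ∨ Q)) ∧ S)) = max(0.29, 0.29) = 0.29
¬((S ∧ R) ∨ ((R → (S ∨ Q)) ∧ S)): Gödel ¬ of 0.29 = 0 (operand ≠ 0)
(¬((S ∧ R) ∨ ((R → (S ∨ Q)) ∧ S)) ∧ R) = min(0, 0.93) = 0

0.00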